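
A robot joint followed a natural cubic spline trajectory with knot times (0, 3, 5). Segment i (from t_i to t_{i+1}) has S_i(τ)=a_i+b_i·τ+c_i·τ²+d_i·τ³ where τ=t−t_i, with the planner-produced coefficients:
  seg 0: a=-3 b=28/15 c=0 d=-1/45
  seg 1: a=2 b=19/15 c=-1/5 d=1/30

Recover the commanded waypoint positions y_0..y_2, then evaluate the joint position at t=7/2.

y_0=-3 y_1=2 y_2=4
S(7/2) = 207/80

y_0 = S_0(0) = a_0 = -3
y_1 = S_1(0) = a_1 = 2
y_2 = S_1(2) = 4
t_q=7/2 is in segment 1 (τ=1/2); S_1(τ)=207/80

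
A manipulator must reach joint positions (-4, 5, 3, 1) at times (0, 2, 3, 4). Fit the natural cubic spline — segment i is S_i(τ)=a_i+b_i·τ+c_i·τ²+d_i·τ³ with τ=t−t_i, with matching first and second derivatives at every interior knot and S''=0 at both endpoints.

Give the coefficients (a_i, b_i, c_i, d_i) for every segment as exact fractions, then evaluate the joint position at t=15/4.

  seg 0: a=-4 b=311/46 c=0 d=-13/23
  seg 1: a=5 b=-1/46 c=-78/23 d=65/46
  seg 2: a=3 b=-59/23 c=39/46 d=-13/46
S(15/4) = 4221/2944

Δ: Δ0=9/2, Δ1=-2, Δ2=-2
row 1: diag=6, rhs=-39; c'=1/6, d'=-13/2
row 2: denom=4−1·1/6=23/6; d'=(0−1·-13/2)/(23/6)=39/23
back: M2=39/23
back: M1=-13/2−1/6·39/23=-156/23
M: M0=0, M1=-156/23, M2=39/23, M3=0
seg 0: a=-4, c=M0/2=0, d=(M1−M0)/(6·2)=-13/23, b=Δ0−h0·(2M0+M1)/6=311/46
seg 1: a=5, c=M1/2=-78/23, d=(M2−M1)/(6·1)=65/46, b=Δ1−h1·(2M1+M2)/6=-1/46
seg 2: a=3, c=M2/2=39/46, d=(M3−M2)/(6·1)=-13/46, b=Δ2−h2·(2M2+M3)/6=-59/23
t_q=15/4 → seg 2, τ=3/4; S=3+-59/23·τ+39/46·τ²+-13/46·τ³=4221/2944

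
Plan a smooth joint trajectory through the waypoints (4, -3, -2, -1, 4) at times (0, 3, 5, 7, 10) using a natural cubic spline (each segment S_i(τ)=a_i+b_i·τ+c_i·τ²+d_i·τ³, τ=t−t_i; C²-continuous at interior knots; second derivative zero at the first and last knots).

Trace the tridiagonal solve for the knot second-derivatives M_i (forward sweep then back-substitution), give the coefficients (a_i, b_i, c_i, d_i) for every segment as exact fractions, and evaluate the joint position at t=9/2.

  seg 0: a=4 b=-13/4 c=0 d=11/108
  seg 1: a=-3 b=-1/2 c=11/12 d=-5/24
  seg 2: a=-2 b=2/3 c=-1/3 d=1/8
  seg 3: a=-1 b=5/6 c=5/12 d=-5/108
S(9/2) = -153/64

Δ: Δ0=-7/3, Δ1=1/2, Δ2=1/2, Δ3=5/3
row 1: diag=10, rhs=17; c'=1/5, d'=17/10
row 2: denom=8−2·1/5=38/5; d'=(0−2·17/10)/(38/5)=-17/38
row 3: denom=10−2·5/19=180/19; d'=(7−2·-17/38)/(180/19)=5/6
back: M3=5/6
back: M2=-17/38−5/19·5/6=-2/3
back: M1=17/10−1/5·-2/3=11/6
M: M0=0, M1=11/6, M2=-2/3, M3=5/6, M4=0
seg 0: a=4, c=M0/2=0, d=(M1−M0)/(6·3)=11/108, b=Δ0−h0·(2M0+M1)/6=-13/4
seg 1: a=-3, c=M1/2=11/12, d=(M2−M1)/(6·2)=-5/24, b=Δ1−h1·(2M1+M2)/6=-1/2
seg 2: a=-2, c=M2/2=-1/3, d=(M3−M2)/(6·2)=1/8, b=Δ2−h2·(2M2+M3)/6=2/3
seg 3: a=-1, c=M3/2=5/12, d=(M4−M3)/(6·3)=-5/108, b=Δ3−h3·(2M3+M4)/6=5/6
t_q=9/2 → seg 1, τ=3/2; S=-3+-1/2·τ+11/12·τ²+-5/24·τ³=-153/64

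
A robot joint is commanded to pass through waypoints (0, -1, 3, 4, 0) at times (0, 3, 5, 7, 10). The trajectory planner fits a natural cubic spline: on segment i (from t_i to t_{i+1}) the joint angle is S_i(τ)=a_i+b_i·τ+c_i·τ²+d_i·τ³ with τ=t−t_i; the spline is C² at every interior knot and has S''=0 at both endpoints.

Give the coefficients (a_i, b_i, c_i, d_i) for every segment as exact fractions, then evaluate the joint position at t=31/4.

Δ: Δ0=-1/3, Δ1=2, Δ2=1/2, Δ3=-4/3
row 1: diag=10, rhs=14; c'=1/5, d'=7/5
row 2: denom=8−2·1/5=38/5; d'=(-9−2·7/5)/(38/5)=-59/38
row 3: denom=10−2·5/19=180/19; d'=(-11−2·-59/38)/(180/19)=-5/6
back: M3=-5/6
back: M2=-59/38−5/19·-5/6=-4/3
back: M1=7/5−1/5·-4/3=5/3
M: M0=0, M1=5/3, M2=-4/3, M3=-5/6, M4=0
seg 0: a=0, c=M0/2=0, d=(M1−M0)/(6·3)=5/54, b=Δ0−h0·(2M0+M1)/6=-7/6
seg 1: a=-1, c=M1/2=5/6, d=(M2−M1)/(6·2)=-1/4, b=Δ1−h1·(2M1+M2)/6=4/3
seg 2: a=3, c=M2/2=-2/3, d=(M3−M2)/(6·2)=1/24, b=Δ2−h2·(2M2+M3)/6=5/3
seg 3: a=4, c=M3/2=-5/12, d=(M4−M3)/(6·3)=5/108, b=Δ3−h3·(2M3+M4)/6=-1/2
t_q=31/4 → seg 3, τ=3/4; S=4+-1/2·τ+-5/12·τ²+5/108·τ³=873/256

  seg 0: a=0 b=-7/6 c=0 d=5/54
  seg 1: a=-1 b=4/3 c=5/6 d=-1/4
  seg 2: a=3 b=5/3 c=-2/3 d=1/24
  seg 3: a=4 b=-1/2 c=-5/12 d=5/108
S(31/4) = 873/256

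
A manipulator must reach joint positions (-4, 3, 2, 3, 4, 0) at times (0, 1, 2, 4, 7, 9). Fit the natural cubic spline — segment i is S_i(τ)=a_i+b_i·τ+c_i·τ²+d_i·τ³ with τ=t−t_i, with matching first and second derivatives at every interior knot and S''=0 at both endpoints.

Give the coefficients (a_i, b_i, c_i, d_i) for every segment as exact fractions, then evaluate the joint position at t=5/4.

  seg 0: a=-4 b=106229/11598 c=0 d=-25043/11598
  seg 1: a=3 b=15550/5799 c=-25043/3866 d=32431/11598
  seg 2: a=2 b=-21865/11598 c=3694/1933 d=-2083/5799
  seg 3: a=3 b=16799/11598 c=-472/1933 d=-493/11598
  seg 4: a=4 b=-6752/5799 c=-2423/3866 d=2423/23196
S(5/4) = 818777/247424

Δ: Δ0=7, Δ1=-1, Δ2=1/2, Δ3=1/3, Δ4=-2
row 1: diag=4, rhs=-48; c'=1/4, d'=-12
row 2: denom=6−1·1/4=23/4; d'=(9−1·-12)/(23/4)=84/23
row 3: denom=10−2·8/23=214/23; d'=(-1−2·84/23)/(214/23)=-191/214
row 4: denom=10−3·69/214=1933/214; d'=(-14−3·-191/214)/(1933/214)=-2423/1933
back: M4=-2423/1933
back: M3=-191/214−69/214·-2423/1933=-944/1933
back: M2=84/23−8/23·-944/1933=7388/1933
back: M1=-12−1/4·7388/1933=-25043/1933
M: M0=0, M1=-25043/1933, M2=7388/1933, M3=-944/1933, M4=-2423/1933, M5=0
seg 0: a=-4, c=M0/2=0, d=(M1−M0)/(6·1)=-25043/11598, b=Δ0−h0·(2M0+M1)/6=106229/11598
seg 1: a=3, c=M1/2=-25043/3866, d=(M2−M1)/(6·1)=32431/11598, b=Δ1−h1·(2M1+M2)/6=15550/5799
seg 2: a=2, c=M2/2=3694/1933, d=(M3−M2)/(6·2)=-2083/5799, b=Δ2−h2·(2M2+M3)/6=-21865/11598
seg 3: a=3, c=M3/2=-472/1933, d=(M4−M3)/(6·3)=-493/11598, b=Δ3−h3·(2M3+M4)/6=16799/11598
seg 4: a=4, c=M4/2=-2423/3866, d=(M5−M4)/(6·2)=2423/23196, b=Δ4−h4·(2M4+M5)/6=-6752/5799
t_q=5/4 → seg 1, τ=1/4; S=3+15550/5799·τ+-25043/3866·τ²+32431/11598·τ³=818777/247424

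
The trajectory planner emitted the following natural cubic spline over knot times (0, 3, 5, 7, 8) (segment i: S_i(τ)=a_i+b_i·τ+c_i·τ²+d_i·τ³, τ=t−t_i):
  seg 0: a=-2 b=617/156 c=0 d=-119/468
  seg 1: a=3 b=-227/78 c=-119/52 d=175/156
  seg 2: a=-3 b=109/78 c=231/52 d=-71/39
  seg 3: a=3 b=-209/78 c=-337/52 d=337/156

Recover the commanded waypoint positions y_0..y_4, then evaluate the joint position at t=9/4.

y_0=-2 y_1=3 y_2=-3 y_3=3 y_4=-4
S(9/4) = 13321/3328

y_0 = S_0(0) = a_0 = -2
y_1 = S_1(0) = a_1 = 3
y_2 = S_2(0) = a_2 = -3
y_3 = S_3(0) = a_3 = 3
y_4 = S_3(1) = -4
t_q=9/4 is in segment 0 (τ=9/4); S_0(τ)=13321/3328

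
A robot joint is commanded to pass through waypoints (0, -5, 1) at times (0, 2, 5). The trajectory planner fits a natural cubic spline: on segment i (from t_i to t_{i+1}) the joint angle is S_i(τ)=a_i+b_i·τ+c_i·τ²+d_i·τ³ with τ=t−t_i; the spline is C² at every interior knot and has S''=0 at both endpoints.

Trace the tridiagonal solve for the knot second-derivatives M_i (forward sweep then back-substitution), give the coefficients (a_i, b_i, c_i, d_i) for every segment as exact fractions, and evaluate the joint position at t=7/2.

  seg 0: a=0 b=-17/5 c=0 d=9/40
  seg 1: a=-5 b=-7/10 c=27/20 d=-3/20
S(7/2) = -563/160

Δ: Δ0=-5/2, Δ1=2
row 1: diag=10, rhs=27; c'=3/10, d'=27/10
back: M1=27/10
M: M0=0, M1=27/10, M2=0
seg 0: a=0, c=M0/2=0, d=(M1−M0)/(6·2)=9/40, b=Δ0−h0·(2M0+M1)/6=-17/5
seg 1: a=-5, c=M1/2=27/20, d=(M2−M1)/(6·3)=-3/20, b=Δ1−h1·(2M1+M2)/6=-7/10
t_q=7/2 → seg 1, τ=3/2; S=-5+-7/10·τ+27/20·τ²+-3/20·τ³=-563/160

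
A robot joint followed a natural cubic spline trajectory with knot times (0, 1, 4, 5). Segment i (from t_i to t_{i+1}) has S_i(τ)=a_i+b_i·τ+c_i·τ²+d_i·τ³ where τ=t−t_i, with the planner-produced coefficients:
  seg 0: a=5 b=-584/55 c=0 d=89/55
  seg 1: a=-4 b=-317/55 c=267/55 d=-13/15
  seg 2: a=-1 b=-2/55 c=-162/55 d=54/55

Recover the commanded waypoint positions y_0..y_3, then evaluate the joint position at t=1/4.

y_0=5 y_1=-4 y_2=-1 y_3=-3
S(1/4) = 1669/704

y_0 = S_0(0) = a_0 = 5
y_1 = S_1(0) = a_1 = -4
y_2 = S_2(0) = a_2 = -1
y_3 = S_2(1) = -3
t_q=1/4 is in segment 0 (τ=1/4); S_0(τ)=1669/704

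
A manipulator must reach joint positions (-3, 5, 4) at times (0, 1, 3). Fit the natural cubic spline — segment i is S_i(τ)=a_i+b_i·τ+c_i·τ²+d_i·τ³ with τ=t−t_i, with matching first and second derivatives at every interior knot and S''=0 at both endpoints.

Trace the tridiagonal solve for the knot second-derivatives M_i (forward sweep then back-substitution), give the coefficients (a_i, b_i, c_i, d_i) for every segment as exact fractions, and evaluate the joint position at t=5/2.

  seg 0: a=-3 b=113/12 c=0 d=-17/12
  seg 1: a=5 b=31/6 c=-17/4 d=17/24
S(5/2) = 357/64

Δ: Δ0=8, Δ1=-1/2
row 1: diag=6, rhs=-51; c'=1/3, d'=-17/2
back: M1=-17/2
M: M0=0, M1=-17/2, M2=0
seg 0: a=-3, c=M0/2=0, d=(M1−M0)/(6·1)=-17/12, b=Δ0−h0·(2M0+M1)/6=113/12
seg 1: a=5, c=M1/2=-17/4, d=(M2−M1)/(6·2)=17/24, b=Δ1−h1·(2M1+M2)/6=31/6
t_q=5/2 → seg 1, τ=3/2; S=5+31/6·τ+-17/4·τ²+17/24·τ³=357/64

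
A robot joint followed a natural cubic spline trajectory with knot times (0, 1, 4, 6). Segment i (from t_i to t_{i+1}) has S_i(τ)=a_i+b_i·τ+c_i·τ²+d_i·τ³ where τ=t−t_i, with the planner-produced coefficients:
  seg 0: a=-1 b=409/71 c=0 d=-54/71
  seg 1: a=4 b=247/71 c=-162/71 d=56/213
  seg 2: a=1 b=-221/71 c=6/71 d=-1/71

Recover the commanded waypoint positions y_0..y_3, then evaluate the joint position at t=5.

y_0 = S_0(0) = a_0 = -1
y_1 = S_1(0) = a_1 = 4
y_2 = S_2(0) = a_2 = 1
y_3 = S_2(2) = -5
t_q=5 is in segment 2 (τ=1); S_2(τ)=-145/71

y_0=-1 y_1=4 y_2=1 y_3=-5
S(5) = -145/71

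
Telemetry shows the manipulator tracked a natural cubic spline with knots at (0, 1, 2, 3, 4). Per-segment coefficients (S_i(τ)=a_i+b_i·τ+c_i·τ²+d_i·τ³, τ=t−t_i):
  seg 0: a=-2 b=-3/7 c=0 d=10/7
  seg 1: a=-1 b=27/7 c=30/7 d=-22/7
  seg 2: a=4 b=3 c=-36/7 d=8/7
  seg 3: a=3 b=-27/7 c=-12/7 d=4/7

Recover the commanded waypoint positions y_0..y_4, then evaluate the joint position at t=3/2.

y_0 = S_0(0) = a_0 = -2
y_1 = S_1(0) = a_1 = -1
y_2 = S_2(0) = a_2 = 4
y_3 = S_3(0) = a_3 = 3
y_4 = S_3(1) = -2
t_q=3/2 is in segment 1 (τ=1/2); S_1(τ)=45/28

y_0=-2 y_1=-1 y_2=4 y_3=3 y_4=-2
S(3/2) = 45/28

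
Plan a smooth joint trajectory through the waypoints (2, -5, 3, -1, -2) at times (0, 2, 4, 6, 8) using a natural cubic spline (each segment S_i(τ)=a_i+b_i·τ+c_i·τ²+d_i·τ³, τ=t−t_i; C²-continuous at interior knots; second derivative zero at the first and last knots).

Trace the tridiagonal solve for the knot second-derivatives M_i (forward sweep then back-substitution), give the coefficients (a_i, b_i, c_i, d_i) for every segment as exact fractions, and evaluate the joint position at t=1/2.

Δ: Δ0=-7/2, Δ1=4, Δ2=-2, Δ3=-1/2
row 1: diag=8, rhs=45; c'=1/4, d'=45/8
row 2: denom=8−2·1/4=15/2; d'=(-36−2·45/8)/(15/2)=-63/10
row 3: denom=8−2·4/15=112/15; d'=(9−2·-63/10)/(112/15)=81/28
back: M3=81/28
back: M2=-63/10−4/15·81/28=-99/14
back: M1=45/8−1/4·-99/14=207/28
M: M0=0, M1=207/28, M2=-99/14, M3=81/28, M4=0
seg 0: a=2, c=M0/2=0, d=(M1−M0)/(6·2)=69/112, b=Δ0−h0·(2M0+M1)/6=-167/28
seg 1: a=-5, c=M1/2=207/56, d=(M2−M1)/(6·2)=-135/112, b=Δ1−h1·(2M1+M2)/6=10/7
seg 2: a=3, c=M2/2=-99/28, d=(M3−M2)/(6·2)=93/112, b=Δ2−h2·(2M2+M3)/6=7/4
seg 3: a=-1, c=M3/2=81/56, d=(M4−M3)/(6·2)=-27/112, b=Δ3−h3·(2M3+M4)/6=-17/7
t_q=1/2 → seg 0, τ=1/2; S=2+-167/28·τ+0·τ²+69/112·τ³=-811/896

  seg 0: a=2 b=-167/28 c=0 d=69/112
  seg 1: a=-5 b=10/7 c=207/56 d=-135/112
  seg 2: a=3 b=7/4 c=-99/28 d=93/112
  seg 3: a=-1 b=-17/7 c=81/56 d=-27/112
S(1/2) = -811/896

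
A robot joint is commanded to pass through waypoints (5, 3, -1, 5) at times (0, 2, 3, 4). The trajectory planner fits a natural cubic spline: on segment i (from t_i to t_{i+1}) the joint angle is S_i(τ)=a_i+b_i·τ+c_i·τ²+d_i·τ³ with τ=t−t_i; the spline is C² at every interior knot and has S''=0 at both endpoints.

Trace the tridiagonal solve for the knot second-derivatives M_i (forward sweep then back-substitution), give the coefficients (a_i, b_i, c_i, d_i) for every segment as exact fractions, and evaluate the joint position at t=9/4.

Δ: Δ0=-1, Δ1=-4, Δ2=6
row 1: diag=6, rhs=-18; c'=1/6, d'=-3
row 2: denom=4−1·1/6=23/6; d'=(60−1·-3)/(23/6)=378/23
back: M2=378/23
back: M1=-3−1/6·378/23=-132/23
M: M0=0, M1=-132/23, M2=378/23, M3=0
seg 0: a=5, c=M0/2=0, d=(M1−M0)/(6·2)=-11/23, b=Δ0−h0·(2M0+M1)/6=21/23
seg 1: a=3, c=M1/2=-66/23, d=(M2−M1)/(6·1)=85/23, b=Δ1−h1·(2M1+M2)/6=-111/23
seg 2: a=-1, c=M2/2=189/23, d=(M3−M2)/(6·1)=-63/23, b=Δ2−h2·(2M2+M3)/6=12/23
t_q=9/4 → seg 1, τ=1/4; S=3+-111/23·τ+-66/23·τ²+85/23·τ³=107/64

  seg 0: a=5 b=21/23 c=0 d=-11/23
  seg 1: a=3 b=-111/23 c=-66/23 d=85/23
  seg 2: a=-1 b=12/23 c=189/23 d=-63/23
S(9/4) = 107/64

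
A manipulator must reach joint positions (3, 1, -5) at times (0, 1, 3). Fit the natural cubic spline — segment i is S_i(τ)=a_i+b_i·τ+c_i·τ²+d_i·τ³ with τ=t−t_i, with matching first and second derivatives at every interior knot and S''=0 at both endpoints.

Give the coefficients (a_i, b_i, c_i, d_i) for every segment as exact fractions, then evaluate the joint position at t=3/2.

  seg 0: a=3 b=-11/6 c=0 d=-1/6
  seg 1: a=1 b=-7/3 c=-1/2 d=1/12
S(3/2) = -9/32

Δ: Δ0=-2, Δ1=-3
row 1: diag=6, rhs=-6; c'=1/3, d'=-1
back: M1=-1
M: M0=0, M1=-1, M2=0
seg 0: a=3, c=M0/2=0, d=(M1−M0)/(6·1)=-1/6, b=Δ0−h0·(2M0+M1)/6=-11/6
seg 1: a=1, c=M1/2=-1/2, d=(M2−M1)/(6·2)=1/12, b=Δ1−h1·(2M1+M2)/6=-7/3
t_q=3/2 → seg 1, τ=1/2; S=1+-7/3·τ+-1/2·τ²+1/12·τ³=-9/32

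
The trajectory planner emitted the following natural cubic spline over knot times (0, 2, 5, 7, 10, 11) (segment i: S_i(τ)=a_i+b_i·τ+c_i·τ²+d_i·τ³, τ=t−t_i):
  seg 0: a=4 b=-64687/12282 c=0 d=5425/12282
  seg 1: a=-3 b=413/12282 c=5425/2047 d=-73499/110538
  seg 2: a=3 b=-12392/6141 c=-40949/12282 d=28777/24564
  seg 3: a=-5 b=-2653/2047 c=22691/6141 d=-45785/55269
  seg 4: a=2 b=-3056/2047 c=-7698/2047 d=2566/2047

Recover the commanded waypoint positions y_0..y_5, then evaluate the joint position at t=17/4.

y_0 = S_0(0) = a_0 = 4
y_1 = S_1(0) = a_1 = -3
y_2 = S_2(0) = a_2 = 3
y_3 = S_3(0) = a_3 = -5
y_4 = S_4(0) = a_4 = 2
y_5 = S_4(1) = -2
t_q=17/4 is in segment 1 (τ=9/4); S_1(τ)=764703/262016

y_0=4 y_1=-3 y_2=3 y_3=-5 y_4=2 y_5=-2
S(17/4) = 764703/262016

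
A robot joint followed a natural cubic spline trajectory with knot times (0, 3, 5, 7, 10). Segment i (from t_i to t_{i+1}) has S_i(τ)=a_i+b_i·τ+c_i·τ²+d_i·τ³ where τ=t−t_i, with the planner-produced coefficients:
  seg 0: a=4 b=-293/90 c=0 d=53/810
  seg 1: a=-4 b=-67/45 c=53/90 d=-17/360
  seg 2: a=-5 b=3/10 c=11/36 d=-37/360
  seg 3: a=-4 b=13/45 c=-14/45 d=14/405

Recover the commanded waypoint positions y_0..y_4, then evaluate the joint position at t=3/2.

y_0 = S_0(0) = a_0 = 4
y_1 = S_1(0) = a_1 = -4
y_2 = S_2(0) = a_2 = -5
y_3 = S_3(0) = a_3 = -4
y_4 = S_3(3) = -5
t_q=3/2 is in segment 0 (τ=3/2); S_0(τ)=-53/80

y_0=4 y_1=-4 y_2=-5 y_3=-4 y_4=-5
S(3/2) = -53/80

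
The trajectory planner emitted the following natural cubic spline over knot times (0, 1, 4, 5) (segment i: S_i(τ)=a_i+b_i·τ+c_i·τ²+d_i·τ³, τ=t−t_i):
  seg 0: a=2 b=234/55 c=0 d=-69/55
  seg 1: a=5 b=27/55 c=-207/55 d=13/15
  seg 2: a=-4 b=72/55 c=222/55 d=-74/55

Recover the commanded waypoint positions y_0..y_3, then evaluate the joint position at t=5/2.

y_0=2 y_1=5 y_2=-4 y_3=0
S(5/2) = 17/88

y_0 = S_0(0) = a_0 = 2
y_1 = S_1(0) = a_1 = 5
y_2 = S_2(0) = a_2 = -4
y_3 = S_2(1) = 0
t_q=5/2 is in segment 1 (τ=3/2); S_1(τ)=17/88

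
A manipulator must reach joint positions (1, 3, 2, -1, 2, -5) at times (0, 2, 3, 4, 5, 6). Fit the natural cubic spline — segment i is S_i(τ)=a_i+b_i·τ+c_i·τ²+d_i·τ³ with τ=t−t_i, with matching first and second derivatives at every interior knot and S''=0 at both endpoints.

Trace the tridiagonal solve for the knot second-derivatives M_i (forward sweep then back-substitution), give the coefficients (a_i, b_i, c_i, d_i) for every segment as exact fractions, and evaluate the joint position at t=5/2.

  seg 0: a=1 b=139/107 c=0 d=-8/107
  seg 1: a=3 b=43/107 c=-48/107 d=-102/107
  seg 2: a=2 b=-359/107 c=-354/107 d=392/107
  seg 3: a=-1 b=109/107 c=822/107 d=-610/107
  seg 4: a=2 b=-77/107 c=-1008/107 d=336/107
S(5/2) = 1271/428

Δ: Δ0=1, Δ1=-1, Δ2=-3, Δ3=3, Δ4=-7
row 1: diag=6, rhs=-12; c'=1/6, d'=-2
row 2: denom=4−1·1/6=23/6; d'=(-12−1·-2)/(23/6)=-60/23
row 3: denom=4−1·6/23=86/23; d'=(36−1·-60/23)/(86/23)=444/43
row 4: denom=4−1·23/86=321/86; d'=(-60−1·444/43)/(321/86)=-2016/107
back: M4=-2016/107
back: M3=444/43−23/86·-2016/107=1644/107
back: M2=-60/23−6/23·1644/107=-708/107
back: M1=-2−1/6·-708/107=-96/107
M: M0=0, M1=-96/107, M2=-708/107, M3=1644/107, M4=-2016/107, M5=0
seg 0: a=1, c=M0/2=0, d=(M1−M0)/(6·2)=-8/107, b=Δ0−h0·(2M0+M1)/6=139/107
seg 1: a=3, c=M1/2=-48/107, d=(M2−M1)/(6·1)=-102/107, b=Δ1−h1·(2M1+M2)/6=43/107
seg 2: a=2, c=M2/2=-354/107, d=(M3−M2)/(6·1)=392/107, b=Δ2−h2·(2M2+M3)/6=-359/107
seg 3: a=-1, c=M3/2=822/107, d=(M4−M3)/(6·1)=-610/107, b=Δ3−h3·(2M3+M4)/6=109/107
seg 4: a=2, c=M4/2=-1008/107, d=(M5−M4)/(6·1)=336/107, b=Δ4−h4·(2M4+M5)/6=-77/107
t_q=5/2 → seg 1, τ=1/2; S=3+43/107·τ+-48/107·τ²+-102/107·τ³=1271/428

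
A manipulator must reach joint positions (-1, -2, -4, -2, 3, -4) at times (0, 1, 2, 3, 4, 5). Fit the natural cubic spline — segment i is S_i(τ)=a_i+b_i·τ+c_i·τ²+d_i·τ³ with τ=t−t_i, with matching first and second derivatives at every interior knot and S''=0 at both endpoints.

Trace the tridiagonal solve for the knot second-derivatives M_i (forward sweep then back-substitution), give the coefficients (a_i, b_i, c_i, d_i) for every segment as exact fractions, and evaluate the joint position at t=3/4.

  seg 0: a=-1 b=-117/209 c=0 d=-92/209
  seg 1: a=-2 b=-393/209 c=-276/209 d=251/209
  seg 2: a=-4 b=-192/209 c=477/209 d=7/11
  seg 3: a=-2 b=1161/209 c=876/209 d=-992/209
  seg 4: a=3 b=-63/209 c=-2100/209 d=700/209
S(3/4) = -5369/3344

Δ: Δ0=-1, Δ1=-2, Δ2=2, Δ3=5, Δ4=-7
row 1: diag=4, rhs=-6; c'=1/4, d'=-3/2
row 2: denom=4−1·1/4=15/4; d'=(24−1·-3/2)/(15/4)=34/5
row 3: denom=4−1·4/15=56/15; d'=(18−1·34/5)/(56/15)=3
row 4: denom=4−1·15/56=209/56; d'=(-72−1·3)/(209/56)=-4200/209
back: M4=-4200/209
back: M3=3−15/56·-4200/209=1752/209
back: M2=34/5−4/15·1752/209=954/209
back: M1=-3/2−1/4·954/209=-552/209
M: M0=0, M1=-552/209, M2=954/209, M3=1752/209, M4=-4200/209, M5=0
seg 0: a=-1, c=M0/2=0, d=(M1−M0)/(6·1)=-92/209, b=Δ0−h0·(2M0+M1)/6=-117/209
seg 1: a=-2, c=M1/2=-276/209, d=(M2−M1)/(6·1)=251/209, b=Δ1−h1·(2M1+M2)/6=-393/209
seg 2: a=-4, c=M2/2=477/209, d=(M3−M2)/(6·1)=7/11, b=Δ2−h2·(2M2+M3)/6=-192/209
seg 3: a=-2, c=M3/2=876/209, d=(M4−M3)/(6·1)=-992/209, b=Δ3−h3·(2M3+M4)/6=1161/209
seg 4: a=3, c=M4/2=-2100/209, d=(M5−M4)/(6·1)=700/209, b=Δ4−h4·(2M4+M5)/6=-63/209
t_q=3/4 → seg 0, τ=3/4; S=-1+-117/209·τ+0·τ²+-92/209·τ³=-5369/3344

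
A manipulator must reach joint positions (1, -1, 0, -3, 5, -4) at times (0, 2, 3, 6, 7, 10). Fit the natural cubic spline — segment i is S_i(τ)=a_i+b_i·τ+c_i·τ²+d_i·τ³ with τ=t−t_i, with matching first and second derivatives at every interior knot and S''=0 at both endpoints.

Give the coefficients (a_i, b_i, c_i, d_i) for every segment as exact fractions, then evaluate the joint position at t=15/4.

  seg 0: a=1 b=-1669/843 c=0 d=413/1686
  seg 1: a=-1 b=809/843 c=413/281 d=-1205/843
  seg 2: a=0 b=-328/843 c=-792/281 d=6613/7587
  seg 3: a=-3 b=5255/843 c=4237/843 d=-916/281
  seg 4: a=5 b=5485/843 c=-4007/843 d=4007/7587
S(15/4) = -27147/17984

Δ: Δ0=-1, Δ1=1, Δ2=-1, Δ3=8, Δ4=-3
row 1: diag=6, rhs=12; c'=1/6, d'=2
row 2: denom=8−1·1/6=47/6; d'=(-12−1·2)/(47/6)=-84/47
row 3: denom=8−3·18/47=322/47; d'=(54−3·-84/47)/(322/47)=1395/161
row 4: denom=8−1·47/322=2529/322; d'=(-66−1·1395/161)/(2529/322)=-8014/843
back: M4=-8014/843
back: M3=1395/161−47/322·-8014/843=8474/843
back: M2=-84/47−18/47·8474/843=-1584/281
back: M1=2−1/6·-1584/281=826/281
M: M0=0, M1=826/281, M2=-1584/281, M3=8474/843, M4=-8014/843, M5=0
seg 0: a=1, c=M0/2=0, d=(M1−M0)/(6·2)=413/1686, b=Δ0−h0·(2M0+M1)/6=-1669/843
seg 1: a=-1, c=M1/2=413/281, d=(M2−M1)/(6·1)=-1205/843, b=Δ1−h1·(2M1+M2)/6=809/843
seg 2: a=0, c=M2/2=-792/281, d=(M3−M2)/(6·3)=6613/7587, b=Δ2−h2·(2M2+M3)/6=-328/843
seg 3: a=-3, c=M3/2=4237/843, d=(M4−M3)/(6·1)=-916/281, b=Δ3−h3·(2M3+M4)/6=5255/843
seg 4: a=5, c=M4/2=-4007/843, d=(M5−M4)/(6·3)=4007/7587, b=Δ4−h4·(2M4+M5)/6=5485/843
t_q=15/4 → seg 2, τ=3/4; S=0+-328/843·τ+-792/281·τ²+6613/7587·τ³=-27147/17984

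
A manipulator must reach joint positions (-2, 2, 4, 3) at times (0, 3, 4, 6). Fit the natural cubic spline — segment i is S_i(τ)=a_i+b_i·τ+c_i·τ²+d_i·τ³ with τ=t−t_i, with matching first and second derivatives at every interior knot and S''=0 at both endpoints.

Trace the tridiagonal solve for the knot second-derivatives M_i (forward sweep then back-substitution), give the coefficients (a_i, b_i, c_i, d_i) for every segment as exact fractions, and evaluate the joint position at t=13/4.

  seg 0: a=-2 b=259/282 c=0 d=13/282
  seg 1: a=2 b=305/141 c=39/94 d=-163/282
  seg 2: a=4 b=355/282 c=-62/47 d=31/141
S(13/4) = 15387/6016

Δ: Δ0=4/3, Δ1=2, Δ2=-1/2
row 1: diag=8, rhs=4; c'=1/8, d'=1/2
row 2: denom=6−1·1/8=47/8; d'=(-15−1·1/2)/(47/8)=-124/47
back: M2=-124/47
back: M1=1/2−1/8·-124/47=39/47
M: M0=0, M1=39/47, M2=-124/47, M3=0
seg 0: a=-2, c=M0/2=0, d=(M1−M0)/(6·3)=13/282, b=Δ0−h0·(2M0+M1)/6=259/282
seg 1: a=2, c=M1/2=39/94, d=(M2−M1)/(6·1)=-163/282, b=Δ1−h1·(2M1+M2)/6=305/141
seg 2: a=4, c=M2/2=-62/47, d=(M3−M2)/(6·2)=31/141, b=Δ2−h2·(2M2+M3)/6=355/282
t_q=13/4 → seg 1, τ=1/4; S=2+305/141·τ+39/94·τ²+-163/282·τ³=15387/6016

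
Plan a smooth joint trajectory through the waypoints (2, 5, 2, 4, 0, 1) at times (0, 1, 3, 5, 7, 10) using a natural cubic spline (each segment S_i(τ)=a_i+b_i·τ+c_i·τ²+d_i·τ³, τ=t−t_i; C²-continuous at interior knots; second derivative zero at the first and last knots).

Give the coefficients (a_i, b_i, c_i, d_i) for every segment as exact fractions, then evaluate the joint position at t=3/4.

Δ: Δ0=3, Δ1=-3/2, Δ2=1, Δ3=-2, Δ4=1/3
row 1: diag=6, rhs=-27; c'=1/3, d'=-9/2
row 2: denom=8−2·1/3=22/3; d'=(15−2·-9/2)/(22/3)=36/11
row 3: denom=8−2·3/11=82/11; d'=(-18−2·36/11)/(82/11)=-135/41
row 4: denom=10−2·11/41=388/41; d'=(14−2·-135/41)/(388/41)=211/97
back: M4=211/97
back: M3=-135/41−11/41·211/97=-376/97
back: M2=36/11−3/11·-376/97=420/97
back: M1=-9/2−1/3·420/97=-1153/194
M: M0=0, M1=-1153/194, M2=420/97, M3=-376/97, M4=211/97, M5=0
seg 0: a=2, c=M0/2=0, d=(M1−M0)/(6·1)=-1153/1164, b=Δ0−h0·(2M0+M1)/6=4645/1164
seg 1: a=5, c=M1/2=-1153/388, d=(M2−M1)/(6·2)=1993/2328, b=Δ1−h1·(2M1+M2)/6=593/582
seg 2: a=2, c=M2/2=210/97, d=(M3−M2)/(6·2)=-199/291, b=Δ2−h2·(2M2+M3)/6=-173/291
seg 3: a=4, c=M3/2=-188/97, d=(M4−M3)/(6·2)=587/1164, b=Δ3−h3·(2M3+M4)/6=-41/291
seg 4: a=0, c=M4/2=211/194, d=(M5−M4)/(6·3)=-211/1746, b=Δ4−h4·(2M4+M5)/6=-536/291
t_q=3/4 → seg 0, τ=3/4; S=2+4645/1164·τ+0·τ²+-1153/1164·τ³=113607/24832

  seg 0: a=2 b=4645/1164 c=0 d=-1153/1164
  seg 1: a=5 b=593/582 c=-1153/388 d=1993/2328
  seg 2: a=2 b=-173/291 c=210/97 d=-199/291
  seg 3: a=4 b=-41/291 c=-188/97 d=587/1164
  seg 4: a=0 b=-536/291 c=211/194 d=-211/1746
S(3/4) = 113607/24832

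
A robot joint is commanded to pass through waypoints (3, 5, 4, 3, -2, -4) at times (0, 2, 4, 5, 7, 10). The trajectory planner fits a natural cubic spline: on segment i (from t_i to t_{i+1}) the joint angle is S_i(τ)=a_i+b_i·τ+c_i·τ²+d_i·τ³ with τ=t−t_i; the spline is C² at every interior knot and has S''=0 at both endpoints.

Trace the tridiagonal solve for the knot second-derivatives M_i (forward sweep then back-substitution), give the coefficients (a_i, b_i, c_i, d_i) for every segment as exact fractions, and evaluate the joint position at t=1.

  seg 0: a=3 b=4987/3576 c=0 d=-1411/14304
  seg 1: a=5 b=377/1788 c=-1411/2384 d=1691/14304
  seg 2: a=4 b=-2639/3576 c=35/298 d=-1357/3576
  seg 3: a=3 b=-2935/1788 c=-1217/1192 d=529/1788
  seg 4: a=-2 b=-3889/1788 c=899/1192 d=-899/10728
S(1) = 20483/4768

Δ: Δ0=1, Δ1=-1/2, Δ2=-1, Δ3=-5/2, Δ4=-2/3
row 1: diag=8, rhs=-9; c'=1/4, d'=-9/8
row 2: denom=6−2·1/4=11/2; d'=(-3−2·-9/8)/(11/2)=-3/22
row 3: denom=6−1·2/11=64/11; d'=(-9−1·-3/22)/(64/11)=-195/128
row 4: denom=10−2·11/32=149/16; d'=(11−2·-195/128)/(149/16)=899/596
back: M4=899/596
back: M3=-195/128−11/32·899/596=-1217/596
back: M2=-3/22−2/11·-1217/596=35/149
back: M1=-9/8−1/4·35/149=-1411/1192
M: M0=0, M1=-1411/1192, M2=35/149, M3=-1217/596, M4=899/596, M5=0
seg 0: a=3, c=M0/2=0, d=(M1−M0)/(6·2)=-1411/14304, b=Δ0−h0·(2M0+M1)/6=4987/3576
seg 1: a=5, c=M1/2=-1411/2384, d=(M2−M1)/(6·2)=1691/14304, b=Δ1−h1·(2M1+M2)/6=377/1788
seg 2: a=4, c=M2/2=35/298, d=(M3−M2)/(6·1)=-1357/3576, b=Δ2−h2·(2M2+M3)/6=-2639/3576
seg 3: a=3, c=M3/2=-1217/1192, d=(M4−M3)/(6·2)=529/1788, b=Δ3−h3·(2M3+M4)/6=-2935/1788
seg 4: a=-2, c=M4/2=899/1192, d=(M5−M4)/(6·3)=-899/10728, b=Δ4−h4·(2M4+M5)/6=-3889/1788
t_q=1 → seg 0, τ=1; S=3+4987/3576·τ+0·τ²+-1411/14304·τ³=20483/4768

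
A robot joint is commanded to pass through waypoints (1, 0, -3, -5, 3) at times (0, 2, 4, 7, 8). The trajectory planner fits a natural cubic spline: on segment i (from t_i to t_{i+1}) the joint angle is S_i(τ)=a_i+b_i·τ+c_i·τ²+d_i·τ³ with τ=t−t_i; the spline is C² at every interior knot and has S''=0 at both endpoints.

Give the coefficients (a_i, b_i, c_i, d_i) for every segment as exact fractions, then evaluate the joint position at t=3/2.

Δ: Δ0=-1/2, Δ1=-3/2, Δ2=-2/3, Δ3=8
row 1: diag=8, rhs=-6; c'=1/4, d'=-3/4
row 2: denom=10−2·1/4=19/2; d'=(5−2·-3/4)/(19/2)=13/19
row 3: denom=8−3·6/19=134/19; d'=(52−3·13/19)/(134/19)=949/134
back: M3=949/134
back: M2=13/19−6/19·949/134=-104/67
back: M1=-3/4−1/4·-104/67=-97/268
M: M0=0, M1=-97/268, M2=-104/67, M3=949/134, M4=0
seg 0: a=1, c=M0/2=0, d=(M1−M0)/(6·2)=-97/3216, b=Δ0−h0·(2M0+M1)/6=-305/804
seg 1: a=0, c=M1/2=-97/536, d=(M2−M1)/(6·2)=-319/3216, b=Δ1−h1·(2M1+M2)/6=-149/201
seg 2: a=-3, c=M2/2=-52/67, d=(M3−M2)/(6·3)=1157/2412, b=Δ2−h2·(2M2+M3)/6=-2135/804
seg 3: a=-5, c=M3/2=949/268, d=(M4−M3)/(6·1)=-949/804, b=Δ3−h3·(2M3+M4)/6=2267/402
t_q=3/2 → seg 0, τ=3/2; S=1+-305/804·τ+0·τ²+-97/3216·τ³=2823/8576

  seg 0: a=1 b=-305/804 c=0 d=-97/3216
  seg 1: a=0 b=-149/201 c=-97/536 d=-319/3216
  seg 2: a=-3 b=-2135/804 c=-52/67 d=1157/2412
  seg 3: a=-5 b=2267/402 c=949/268 d=-949/804
S(3/2) = 2823/8576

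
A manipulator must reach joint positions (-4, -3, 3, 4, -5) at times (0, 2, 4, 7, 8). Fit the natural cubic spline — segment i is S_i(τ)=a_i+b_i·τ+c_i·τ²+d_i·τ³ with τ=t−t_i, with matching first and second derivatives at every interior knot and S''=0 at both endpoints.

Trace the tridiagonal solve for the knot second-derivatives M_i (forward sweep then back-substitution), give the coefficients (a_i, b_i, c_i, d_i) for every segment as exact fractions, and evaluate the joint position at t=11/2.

Δ: Δ0=1/2, Δ1=3, Δ2=1/3, Δ3=-9
row 1: diag=8, rhs=15; c'=1/4, d'=15/8
row 2: denom=10−2·1/4=19/2; d'=(-16−2·15/8)/(19/2)=-79/38
row 3: denom=8−3·6/19=134/19; d'=(-56−3·-79/38)/(134/19)=-1891/268
back: M3=-1891/268
back: M2=-79/38−6/19·-1891/268=10/67
back: M1=15/8−1/4·10/67=985/536
M: M0=0, M1=985/536, M2=10/67, M3=-1891/268, M4=0
seg 0: a=-4, c=M0/2=0, d=(M1−M0)/(6·2)=985/6432, b=Δ0−h0·(2M0+M1)/6=-181/1608
seg 1: a=-3, c=M1/2=985/1072, d=(M2−M1)/(6·2)=-905/6432, b=Δ1−h1·(2M1+M2)/6=1387/804
seg 2: a=3, c=M2/2=5/67, d=(M3−M2)/(6·3)=-1931/4824, b=Δ2−h2·(2M2+M3)/6=5969/1608
seg 3: a=4, c=M3/2=-1891/536, d=(M4−M3)/(6·1)=1891/1608, b=Δ3−h3·(2M3+M4)/6=-5345/804
t_q=11/2 → seg 2, τ=3/2; S=3+5969/1608·τ+5/67·τ²+-1931/4824·τ³=31667/4288

  seg 0: a=-4 b=-181/1608 c=0 d=985/6432
  seg 1: a=-3 b=1387/804 c=985/1072 d=-905/6432
  seg 2: a=3 b=5969/1608 c=5/67 d=-1931/4824
  seg 3: a=4 b=-5345/804 c=-1891/536 d=1891/1608
S(11/2) = 31667/4288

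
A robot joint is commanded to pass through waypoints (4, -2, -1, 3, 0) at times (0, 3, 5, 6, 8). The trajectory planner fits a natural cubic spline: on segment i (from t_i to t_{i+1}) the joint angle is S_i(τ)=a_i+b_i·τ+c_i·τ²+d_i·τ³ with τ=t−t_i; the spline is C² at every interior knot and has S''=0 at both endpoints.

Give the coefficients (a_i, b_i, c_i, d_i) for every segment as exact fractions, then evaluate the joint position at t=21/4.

  seg 0: a=4 b=-1511/652 c=0 d=23/652
  seg 1: a=-2 b=-445/326 c=207/652 d=401/1304
  seg 2: a=-1 b=586/163 c=705/326 d=-573/326
  seg 3: a=3 b=863/326 c=-507/163 d=169/326
S(21/4) = 135/20864

Δ: Δ0=-2, Δ1=1/2, Δ2=4, Δ3=-3/2
row 1: diag=10, rhs=15; c'=1/5, d'=3/2
row 2: denom=6−2·1/5=28/5; d'=(21−2·3/2)/(28/5)=45/14
row 3: denom=6−1·5/28=163/28; d'=(-33−1·45/14)/(163/28)=-1014/163
back: M3=-1014/163
back: M2=45/14−5/28·-1014/163=705/163
back: M1=3/2−1/5·705/163=207/326
M: M0=0, M1=207/326, M2=705/163, M3=-1014/163, M4=0
seg 0: a=4, c=M0/2=0, d=(M1−M0)/(6·3)=23/652, b=Δ0−h0·(2M0+M1)/6=-1511/652
seg 1: a=-2, c=M1/2=207/652, d=(M2−M1)/(6·2)=401/1304, b=Δ1−h1·(2M1+M2)/6=-445/326
seg 2: a=-1, c=M2/2=705/326, d=(M3−M2)/(6·1)=-573/326, b=Δ2−h2·(2M2+M3)/6=586/163
seg 3: a=3, c=M3/2=-507/163, d=(M4−M3)/(6·2)=169/326, b=Δ3−h3·(2M3+M4)/6=863/326
t_q=21/4 → seg 2, τ=1/4; S=-1+586/163·τ+705/326·τ²+-573/326·τ³=135/20864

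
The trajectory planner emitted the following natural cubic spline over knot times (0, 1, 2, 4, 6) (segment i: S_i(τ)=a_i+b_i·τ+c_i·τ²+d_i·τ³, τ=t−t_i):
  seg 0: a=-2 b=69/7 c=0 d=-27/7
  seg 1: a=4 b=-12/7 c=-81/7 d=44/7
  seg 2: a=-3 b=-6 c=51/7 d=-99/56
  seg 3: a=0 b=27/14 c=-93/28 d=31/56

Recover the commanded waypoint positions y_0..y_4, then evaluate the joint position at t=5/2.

y_0 = S_0(0) = a_0 = -2
y_1 = S_1(0) = a_1 = 4
y_2 = S_2(0) = a_2 = -3
y_3 = S_3(0) = a_3 = 0
y_4 = S_3(2) = -5
t_q=5/2 is in segment 2 (τ=1/2); S_2(τ)=-1971/448

y_0=-2 y_1=4 y_2=-3 y_3=0 y_4=-5
S(5/2) = -1971/448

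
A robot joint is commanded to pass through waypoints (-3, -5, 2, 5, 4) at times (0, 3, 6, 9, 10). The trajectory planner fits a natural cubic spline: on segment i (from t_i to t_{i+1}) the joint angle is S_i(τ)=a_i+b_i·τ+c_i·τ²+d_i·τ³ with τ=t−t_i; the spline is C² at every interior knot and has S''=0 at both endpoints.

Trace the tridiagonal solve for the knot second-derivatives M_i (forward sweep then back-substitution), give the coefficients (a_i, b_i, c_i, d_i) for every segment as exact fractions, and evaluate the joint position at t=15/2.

  seg 0: a=-3 b=-491/324 c=0 d=275/2916
  seg 1: a=-5 b=167/162 c=275/324 d=-403/2916
  seg 2: a=2 b=775/324 c=-32/81 d=-67/2916
  seg 3: a=5 b=-97/162 c=-65/108 d=65/324
S(15/2) = 1331/288

Δ: Δ0=-2/3, Δ1=7/3, Δ2=1, Δ3=-1
row 1: diag=12, rhs=18; c'=1/4, d'=3/2
row 2: denom=12−3·1/4=45/4; d'=(-8−3·3/2)/(45/4)=-10/9
row 3: denom=8−3·4/15=36/5; d'=(-12−3·-10/9)/(36/5)=-65/54
back: M3=-65/54
back: M2=-10/9−4/15·-65/54=-64/81
back: M1=3/2−1/4·-64/81=275/162
M: M0=0, M1=275/162, M2=-64/81, M3=-65/54, M4=0
seg 0: a=-3, c=M0/2=0, d=(M1−M0)/(6·3)=275/2916, b=Δ0−h0·(2M0+M1)/6=-491/324
seg 1: a=-5, c=M1/2=275/324, d=(M2−M1)/(6·3)=-403/2916, b=Δ1−h1·(2M1+M2)/6=167/162
seg 2: a=2, c=M2/2=-32/81, d=(M3−M2)/(6·3)=-67/2916, b=Δ2−h2·(2M2+M3)/6=775/324
seg 3: a=5, c=M3/2=-65/108, d=(M4−M3)/(6·1)=65/324, b=Δ3−h3·(2M3+M4)/6=-97/162
t_q=15/2 → seg 2, τ=3/2; S=2+775/324·τ+-32/81·τ²+-67/2916·τ³=1331/288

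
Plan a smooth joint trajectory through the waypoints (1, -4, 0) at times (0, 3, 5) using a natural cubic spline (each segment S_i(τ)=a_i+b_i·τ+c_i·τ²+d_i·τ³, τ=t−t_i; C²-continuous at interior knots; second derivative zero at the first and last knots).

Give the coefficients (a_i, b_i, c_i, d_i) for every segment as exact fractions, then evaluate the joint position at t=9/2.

  seg 0: a=1 b=-83/30 c=0 d=11/90
  seg 1: a=-4 b=8/15 c=11/10 d=-11/60
S(9/2) = -43/32

Δ: Δ0=-5/3, Δ1=2
row 1: diag=10, rhs=22; c'=1/5, d'=11/5
back: M1=11/5
M: M0=0, M1=11/5, M2=0
seg 0: a=1, c=M0/2=0, d=(M1−M0)/(6·3)=11/90, b=Δ0−h0·(2M0+M1)/6=-83/30
seg 1: a=-4, c=M1/2=11/10, d=(M2−M1)/(6·2)=-11/60, b=Δ1−h1·(2M1+M2)/6=8/15
t_q=9/2 → seg 1, τ=3/2; S=-4+8/15·τ+11/10·τ²+-11/60·τ³=-43/32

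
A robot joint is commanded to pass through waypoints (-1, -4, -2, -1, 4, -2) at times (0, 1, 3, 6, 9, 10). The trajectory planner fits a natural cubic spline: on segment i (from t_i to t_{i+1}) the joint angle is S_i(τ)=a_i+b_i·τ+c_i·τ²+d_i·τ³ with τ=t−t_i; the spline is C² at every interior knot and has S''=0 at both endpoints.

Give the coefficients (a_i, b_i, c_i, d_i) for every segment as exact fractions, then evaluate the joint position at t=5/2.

Δ: Δ0=-3, Δ1=1, Δ2=1/3, Δ3=5/3, Δ4=-6
row 1: diag=6, rhs=24; c'=1/3, d'=4
row 2: denom=10−2·1/3=28/3; d'=(-4−2·4)/(28/3)=-9/7
row 3: denom=12−3·9/28=309/28; d'=(8−3·-9/7)/(309/28)=332/309
row 4: denom=8−3·28/103=740/103; d'=(-46−3·332/309)/(740/103)=-507/74
back: M4=-507/74
back: M3=332/309−28/103·-507/74=326/111
back: M2=-9/7−9/28·326/111=-165/74
back: M1=4−1/3·-165/74=351/74
M: M0=0, M1=351/74, M2=-165/74, M3=326/111, M4=-507/74, M5=0
seg 0: a=-1, c=M0/2=0, d=(M1−M0)/(6·1)=117/148, b=Δ0−h0·(2M0+M1)/6=-561/148
seg 1: a=-4, c=M1/2=351/148, d=(M2−M1)/(6·2)=-43/74, b=Δ1−h1·(2M1+M2)/6=-105/74
seg 2: a=-2, c=M2/2=-165/148, d=(M3−M2)/(6·3)=31/108, b=Δ2−h2·(2M2+M3)/6=81/74
seg 3: a=-1, c=M3/2=163/111, d=(M4−M3)/(6·3)=-2173/3996, b=Δ3−h3·(2M3+M4)/6=319/148
seg 4: a=4, c=M4/2=-507/148, d=(M5−M4)/(6·1)=169/148, b=Δ4−h4·(2M4+M5)/6=-275/74
t_q=5/2 → seg 1, τ=3/2; S=-4+-105/74·τ+351/148·τ²+-43/74·τ³=-815/296

  seg 0: a=-1 b=-561/148 c=0 d=117/148
  seg 1: a=-4 b=-105/74 c=351/148 d=-43/74
  seg 2: a=-2 b=81/74 c=-165/148 d=31/108
  seg 3: a=-1 b=319/148 c=163/111 d=-2173/3996
  seg 4: a=4 b=-275/74 c=-507/148 d=169/148
S(5/2) = -815/296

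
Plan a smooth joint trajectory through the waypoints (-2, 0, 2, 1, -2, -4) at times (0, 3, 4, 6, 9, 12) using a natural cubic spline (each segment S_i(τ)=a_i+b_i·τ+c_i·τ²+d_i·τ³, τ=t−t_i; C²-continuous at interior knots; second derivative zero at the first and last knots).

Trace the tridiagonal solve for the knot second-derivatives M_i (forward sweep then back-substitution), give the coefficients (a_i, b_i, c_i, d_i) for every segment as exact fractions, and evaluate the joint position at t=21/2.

  seg 0: a=-2 b=-3/358 c=0 d=725/9666
  seg 1: a=0 b=361/179 c=725/1074 d=-743/1074
  seg 2: a=2 b=1387/1074 c=-752/537 d=271/1074
  seg 3: a=1 b=-459/358 c=61/537 d=-7/1074
  seg 4: a=-2 b=-139/179 c=59/1074 d=-59/9666
S(21/2) = -8769/2864

Δ: Δ0=2/3, Δ1=2, Δ2=-1/2, Δ3=-1, Δ4=-2/3
row 1: diag=8, rhs=8; c'=1/8, d'=1
row 2: denom=6−1·1/8=47/8; d'=(-15−1·1)/(47/8)=-128/47
row 3: denom=10−2·16/47=438/47; d'=(-3−2·-128/47)/(438/47)=115/438
row 4: denom=12−3·47/146=1611/146; d'=(2−3·115/438)/(1611/146)=59/537
back: M4=59/537
back: M3=115/438−47/146·59/537=122/537
back: M2=-128/47−16/47·122/537=-1504/537
back: M1=1−1/8·-1504/537=725/537
M: M0=0, M1=725/537, M2=-1504/537, M3=122/537, M4=59/537, M5=0
seg 0: a=-2, c=M0/2=0, d=(M1−M0)/(6·3)=725/9666, b=Δ0−h0·(2M0+M1)/6=-3/358
seg 1: a=0, c=M1/2=725/1074, d=(M2−M1)/(6·1)=-743/1074, b=Δ1−h1·(2M1+M2)/6=361/179
seg 2: a=2, c=M2/2=-752/537, d=(M3−M2)/(6·2)=271/1074, b=Δ2−h2·(2M2+M3)/6=1387/1074
seg 3: a=1, c=M3/2=61/537, d=(M4−M3)/(6·3)=-7/1074, b=Δ3−h3·(2M3+M4)/6=-459/358
seg 4: a=-2, c=M4/2=59/1074, d=(M5−M4)/(6·3)=-59/9666, b=Δ4−h4·(2M4+M5)/6=-139/179
t_q=21/2 → seg 4, τ=3/2; S=-2+-139/179·τ+59/1074·τ²+-59/9666·τ³=-8769/2864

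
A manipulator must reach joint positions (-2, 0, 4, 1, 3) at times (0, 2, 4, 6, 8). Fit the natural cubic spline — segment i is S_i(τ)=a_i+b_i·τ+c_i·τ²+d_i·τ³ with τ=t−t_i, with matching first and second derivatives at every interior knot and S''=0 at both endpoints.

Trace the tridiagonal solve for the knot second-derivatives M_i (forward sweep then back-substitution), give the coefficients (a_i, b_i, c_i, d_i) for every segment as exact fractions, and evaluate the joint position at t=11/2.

  seg 0: a=-2 b=7/16 c=0 d=9/64
  seg 1: a=0 b=17/8 c=27/32 d=-29/64
  seg 2: a=4 b=1/16 c=-15/8 d=35/64
  seg 3: a=1 b=-7/8 c=45/32 d=-15/64
S(11/2) = 881/512

Δ: Δ0=1, Δ1=2, Δ2=-3/2, Δ3=1
row 1: diag=8, rhs=6; c'=1/4, d'=3/4
row 2: denom=8−2·1/4=15/2; d'=(-21−2·3/4)/(15/2)=-3
row 3: denom=8−2·4/15=112/15; d'=(15−2·-3)/(112/15)=45/16
back: M3=45/16
back: M2=-3−4/15·45/16=-15/4
back: M1=3/4−1/4·-15/4=27/16
M: M0=0, M1=27/16, M2=-15/4, M3=45/16, M4=0
seg 0: a=-2, c=M0/2=0, d=(M1−M0)/(6·2)=9/64, b=Δ0−h0·(2M0+M1)/6=7/16
seg 1: a=0, c=M1/2=27/32, d=(M2−M1)/(6·2)=-29/64, b=Δ1−h1·(2M1+M2)/6=17/8
seg 2: a=4, c=M2/2=-15/8, d=(M3−M2)/(6·2)=35/64, b=Δ2−h2·(2M2+M3)/6=1/16
seg 3: a=1, c=M3/2=45/32, d=(M4−M3)/(6·2)=-15/64, b=Δ3−h3·(2M3+M4)/6=-7/8
t_q=11/2 → seg 2, τ=3/2; S=4+1/16·τ+-15/8·τ²+35/64·τ³=881/512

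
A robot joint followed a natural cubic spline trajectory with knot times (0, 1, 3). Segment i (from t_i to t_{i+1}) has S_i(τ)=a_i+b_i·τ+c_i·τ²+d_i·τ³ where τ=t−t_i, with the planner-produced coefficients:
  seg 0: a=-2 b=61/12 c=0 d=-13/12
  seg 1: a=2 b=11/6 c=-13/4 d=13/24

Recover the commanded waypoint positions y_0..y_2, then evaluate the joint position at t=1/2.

y_0 = S_0(0) = a_0 = -2
y_1 = S_1(0) = a_1 = 2
y_2 = S_1(2) = -3
t_q=1/2 is in segment 0 (τ=1/2); S_0(τ)=13/32

y_0=-2 y_1=2 y_2=-3
S(1/2) = 13/32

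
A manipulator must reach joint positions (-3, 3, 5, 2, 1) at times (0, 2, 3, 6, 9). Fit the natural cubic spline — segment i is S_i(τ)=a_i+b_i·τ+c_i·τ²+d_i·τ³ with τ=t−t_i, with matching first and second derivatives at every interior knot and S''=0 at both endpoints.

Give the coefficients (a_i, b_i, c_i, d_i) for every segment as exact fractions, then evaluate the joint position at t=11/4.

Δ: Δ0=3, Δ1=2, Δ2=-1, Δ3=-1/3
row 1: diag=6, rhs=-6; c'=1/6, d'=-1
row 2: denom=8−1·1/6=47/6; d'=(-18−1·-1)/(47/6)=-102/47
row 3: denom=12−3·18/47=510/47; d'=(4−3·-102/47)/(510/47)=247/255
back: M3=247/255
back: M2=-102/47−18/47·247/255=-216/85
back: M1=-1−1/6·-216/85=-49/85
M: M0=0, M1=-49/85, M2=-216/85, M3=247/255, M4=0
seg 0: a=-3, c=M0/2=0, d=(M1−M0)/(6·2)=-49/1020, b=Δ0−h0·(2M0+M1)/6=814/255
seg 1: a=3, c=M1/2=-49/170, d=(M2−M1)/(6·1)=-167/510, b=Δ1−h1·(2M1+M2)/6=667/255
seg 2: a=5, c=M2/2=-108/85, d=(M3−M2)/(6·3)=179/918, b=Δ2−h2·(2M2+M3)/6=539/510
seg 3: a=2, c=M3/2=247/510, d=(M4−M3)/(6·3)=-247/4590, b=Δ3−h3·(2M3+M4)/6=-332/255
t_q=11/4 → seg 1, τ=3/4; S=3+667/255·τ+-49/170·τ²+-167/510·τ³=50717/10880

  seg 0: a=-3 b=814/255 c=0 d=-49/1020
  seg 1: a=3 b=667/255 c=-49/170 d=-167/510
  seg 2: a=5 b=539/510 c=-108/85 d=179/918
  seg 3: a=2 b=-332/255 c=247/510 d=-247/4590
S(11/4) = 50717/10880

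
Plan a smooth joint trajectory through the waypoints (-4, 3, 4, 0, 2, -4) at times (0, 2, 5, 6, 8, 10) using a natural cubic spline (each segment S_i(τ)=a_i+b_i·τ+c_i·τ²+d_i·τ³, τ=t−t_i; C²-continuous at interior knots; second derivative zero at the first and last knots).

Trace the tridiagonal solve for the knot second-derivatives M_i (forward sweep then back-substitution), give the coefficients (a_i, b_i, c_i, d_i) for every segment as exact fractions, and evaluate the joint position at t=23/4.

  seg 0: a=-4 b=17101/4566 c=0 d=-140/2283
  seg 1: a=3 b=13741/4566 c=-280/761 d=-2393/13698
  seg 2: a=4 b=-8938/2283 c=-2953/1522 d=8471/4566
  seg 3: a=0 b=-10181/4566 c=2759/761 d=-18361/18264
  seg 4: a=2 b=476/2283 c=-7325/3044 d=7325/18264
S(23/4) = 73547/97408

Δ: Δ0=7/2, Δ1=1/3, Δ2=-4, Δ3=1, Δ4=-3
row 1: diag=10, rhs=-19; c'=3/10, d'=-19/10
row 2: denom=8−3·3/10=71/10; d'=(-26−3·-19/10)/(71/10)=-203/71
row 3: denom=6−1·10/71=416/71; d'=(30−1·-203/71)/(416/71)=2333/416
row 4: denom=8−2·71/208=761/104; d'=(-24−2·2333/416)/(761/104)=-7325/1522
back: M4=-7325/1522
back: M3=2333/416−71/208·-7325/1522=5518/761
back: M2=-203/71−10/71·5518/761=-2953/761
back: M1=-19/10−3/10·-2953/761=-560/761
M: M0=0, M1=-560/761, M2=-2953/761, M3=5518/761, M4=-7325/1522, M5=0
seg 0: a=-4, c=M0/2=0, d=(M1−M0)/(6·2)=-140/2283, b=Δ0−h0·(2M0+M1)/6=17101/4566
seg 1: a=3, c=M1/2=-280/761, d=(M2−M1)/(6·3)=-2393/13698, b=Δ1−h1·(2M1+M2)/6=13741/4566
seg 2: a=4, c=M2/2=-2953/1522, d=(M3−M2)/(6·1)=8471/4566, b=Δ2−h2·(2M2+M3)/6=-8938/2283
seg 3: a=0, c=M3/2=2759/761, d=(M4−M3)/(6·2)=-18361/18264, b=Δ3−h3·(2M3+M4)/6=-10181/4566
seg 4: a=2, c=M4/2=-7325/3044, d=(M5−M4)/(6·2)=7325/18264, b=Δ4−h4·(2M4+M5)/6=476/2283
t_q=23/4 → seg 2, τ=3/4; S=4+-8938/2283·τ+-2953/1522·τ²+8471/4566·τ³=73547/97408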